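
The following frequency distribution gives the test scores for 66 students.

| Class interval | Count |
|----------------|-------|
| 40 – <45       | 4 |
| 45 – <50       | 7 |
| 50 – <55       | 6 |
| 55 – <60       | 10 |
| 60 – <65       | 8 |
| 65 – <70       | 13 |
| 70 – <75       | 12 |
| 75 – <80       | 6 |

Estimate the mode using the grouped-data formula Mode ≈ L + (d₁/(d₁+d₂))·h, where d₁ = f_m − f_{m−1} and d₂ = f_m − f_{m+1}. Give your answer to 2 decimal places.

Modal class: 65 – <70 (highest frequency 13).
d₁ = 13 − 8 = 5, d₂ = 13 − 12 = 1
Mode ≈ 65 + (5/(5+1)) × 5 = 65 + 4.1667 = 69.1667

69.17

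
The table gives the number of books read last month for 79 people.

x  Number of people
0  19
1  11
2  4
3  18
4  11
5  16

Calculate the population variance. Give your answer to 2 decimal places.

Values: 0, 1, 2, 3, 4, 5
n = 79, Σfx = 197, mean = 2.4937
Σfx² = 765
Σf(x − x̄)² = Σfx² − (Σfx)²/n = 765 − 197²/79 = 273.7468
Population variance = 273.7468 / 79 = 3.4651

3.47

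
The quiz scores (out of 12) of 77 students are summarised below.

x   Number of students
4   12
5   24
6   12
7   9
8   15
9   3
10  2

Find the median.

6

Cumulative frequencies: 12, 36, 48, 57, 72, 75, 77
n = 77, so the median is the value in position (n+1)/2 = 39.
Position 39 falls at value 6.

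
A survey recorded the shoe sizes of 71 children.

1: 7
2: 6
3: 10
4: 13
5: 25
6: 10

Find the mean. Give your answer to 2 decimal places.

Values: 1, 2, 3, 4, 5, 6
Σfx = 7×1 + 6×2 + 10×3 + 13×4 + 25×5 + 10×6 = 286
n = Σf = 71
Mean = 286 / 71 = 4.0282

4.03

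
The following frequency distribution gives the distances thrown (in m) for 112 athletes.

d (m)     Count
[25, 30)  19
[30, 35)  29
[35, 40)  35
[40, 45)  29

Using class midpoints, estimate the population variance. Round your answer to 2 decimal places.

Midpoints: 27.5, 32.5, 37.5, 42.5
n = 112, Σfm = 4010, mean = 35.8036
Σfm² = 146600
Σf(m − x̄)² = Σfm² − (Σfm)²/n = 146600 − 4010²/112 = 3027.6786
Population variance = 3027.6786 / 112 = 27.0328

27.03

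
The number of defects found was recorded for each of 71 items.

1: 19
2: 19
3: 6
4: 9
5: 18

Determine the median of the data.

Cumulative frequencies: 19, 38, 44, 53, 71
n = 71, so the median is the value in position (n+1)/2 = 36.
Position 36 falls at value 2.

2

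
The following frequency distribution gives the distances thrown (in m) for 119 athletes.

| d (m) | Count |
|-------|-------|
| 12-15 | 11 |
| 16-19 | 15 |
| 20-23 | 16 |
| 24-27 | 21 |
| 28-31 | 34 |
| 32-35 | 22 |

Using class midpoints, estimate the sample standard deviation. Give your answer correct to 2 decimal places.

Midpoints: 13.5, 17.5, 21.5, 25.5, 29.5, 33.5
n = 119, Σfm = 3030.5, mean = 25.4664
Σfm² = 81927.75
Σf(m − x̄)² = Σfm² − (Σfm)²/n = 81927.75 − 3030.5²/119 = 4751.8655
Sample variance = 4751.8655 / 118 = 40.2700
Standard deviation = √40.2700 = 6.3459

6.35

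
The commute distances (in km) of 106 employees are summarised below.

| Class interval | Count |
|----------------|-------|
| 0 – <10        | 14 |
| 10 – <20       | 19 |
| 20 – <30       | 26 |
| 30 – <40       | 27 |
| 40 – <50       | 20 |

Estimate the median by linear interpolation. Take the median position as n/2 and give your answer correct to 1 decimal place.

Cumulative frequencies: 14, 33, 59, 86, 106
n = 106; position = n/2 = 53.
This falls in the class 20 – <30: L = 20, F = 33, f = 26, h = 10.
Median ≈ 20 + ((53 − 33) / 26) × 10 = 27.6923

27.7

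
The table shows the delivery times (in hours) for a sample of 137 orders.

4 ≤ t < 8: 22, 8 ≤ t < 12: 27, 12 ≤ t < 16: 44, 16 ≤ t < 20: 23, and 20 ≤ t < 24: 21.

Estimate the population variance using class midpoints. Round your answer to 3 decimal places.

Midpoints: 6, 10, 14, 18, 22
n = 137, Σfm = 1894, mean = 13.8248
Σfm² = 29732
Σf(m − x̄)² = Σfm² − (Σfm)²/n = 29732 − 1894²/137 = 3547.7956
Population variance = 3547.7956 / 137 = 25.8963

25.896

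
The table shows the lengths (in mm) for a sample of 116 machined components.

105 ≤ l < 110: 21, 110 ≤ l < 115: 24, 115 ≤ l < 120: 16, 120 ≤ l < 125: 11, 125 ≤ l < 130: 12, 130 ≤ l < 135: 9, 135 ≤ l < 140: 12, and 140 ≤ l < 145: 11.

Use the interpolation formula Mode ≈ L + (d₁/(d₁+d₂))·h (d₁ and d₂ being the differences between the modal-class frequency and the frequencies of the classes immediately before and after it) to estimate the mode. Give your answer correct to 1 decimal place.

111.4

Modal class: 110 ≤ l < 115 (highest frequency 24).
d₁ = 24 − 21 = 3, d₂ = 24 − 16 = 8
Mode ≈ 110 + (3/(3+8)) × 5 = 110 + 1.3636 = 111.3636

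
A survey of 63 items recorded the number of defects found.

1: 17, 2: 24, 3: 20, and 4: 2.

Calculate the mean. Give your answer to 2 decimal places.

Values: 1, 2, 3, 4
Σfx = 17×1 + 24×2 + 20×3 + 2×4 = 133
n = Σf = 63
Mean = 133 / 63 = 2.1111

2.11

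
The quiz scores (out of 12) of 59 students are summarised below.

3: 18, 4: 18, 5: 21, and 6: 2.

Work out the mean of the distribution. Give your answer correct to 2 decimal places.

Values: 3, 4, 5, 6
Σfx = 18×3 + 18×4 + 21×5 + 2×6 = 243
n = Σf = 59
Mean = 243 / 59 = 4.1186

4.12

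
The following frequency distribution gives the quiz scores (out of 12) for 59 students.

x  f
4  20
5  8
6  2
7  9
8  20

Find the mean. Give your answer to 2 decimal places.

Values: 4, 5, 6, 7, 8
Σfx = 20×4 + 8×5 + 2×6 + 9×7 + 20×8 = 355
n = Σf = 59
Mean = 355 / 59 = 6.0169

6.02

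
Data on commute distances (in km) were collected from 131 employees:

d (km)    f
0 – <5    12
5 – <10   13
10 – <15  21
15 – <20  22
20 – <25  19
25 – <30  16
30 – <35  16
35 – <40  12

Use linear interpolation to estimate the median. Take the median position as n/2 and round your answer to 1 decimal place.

Cumulative frequencies: 12, 25, 46, 68, 87, 103, 119, 131
n = 131; position = n/2 = 65.5.
This falls in the class 15 – <20: L = 15, F = 46, f = 22, h = 5.
Median ≈ 15 + ((65.5 − 46) / 22) × 5 = 19.4318

19.4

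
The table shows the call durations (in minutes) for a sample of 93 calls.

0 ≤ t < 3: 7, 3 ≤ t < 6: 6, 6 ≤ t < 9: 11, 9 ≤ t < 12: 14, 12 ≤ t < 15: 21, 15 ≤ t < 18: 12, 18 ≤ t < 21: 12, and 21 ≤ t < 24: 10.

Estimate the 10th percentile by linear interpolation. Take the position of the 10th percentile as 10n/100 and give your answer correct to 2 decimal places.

4.15

Cumulative frequencies: 7, 13, 24, 38, 59, 71, 83, 93
n = 93; position = 10n/100 = 9.3.
This falls in the class 3 ≤ t < 6: L = 3, F = 7, f = 6, h = 3.
10th percentile ≈ 3 + ((9.3 − 7) / 6) × 3 = 4.1500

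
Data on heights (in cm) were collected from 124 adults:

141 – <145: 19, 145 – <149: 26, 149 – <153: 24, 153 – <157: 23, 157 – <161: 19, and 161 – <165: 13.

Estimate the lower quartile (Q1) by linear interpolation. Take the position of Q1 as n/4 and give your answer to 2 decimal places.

146.85

Cumulative frequencies: 19, 45, 69, 92, 111, 124
n = 124; position = n/4 = 31.
This falls in the class 145 – <149: L = 145, F = 19, f = 26, h = 4.
Lower quartile ≈ 145 + ((31 − 19) / 26) × 4 = 146.8462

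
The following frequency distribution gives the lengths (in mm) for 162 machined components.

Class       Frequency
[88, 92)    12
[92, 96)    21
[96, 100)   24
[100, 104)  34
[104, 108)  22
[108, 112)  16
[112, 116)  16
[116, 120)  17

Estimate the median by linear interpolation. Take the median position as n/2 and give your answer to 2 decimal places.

Cumulative frequencies: 12, 33, 57, 91, 113, 129, 145, 162
n = 162; position = n/2 = 81.
This falls in the class [100, 104): L = 100, F = 57, f = 34, h = 4.
Median ≈ 100 + ((81 − 57) / 34) × 4 = 102.8235

102.82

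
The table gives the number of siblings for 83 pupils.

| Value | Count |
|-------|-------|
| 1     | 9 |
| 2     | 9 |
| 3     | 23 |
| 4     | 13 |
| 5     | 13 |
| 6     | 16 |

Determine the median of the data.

4

Cumulative frequencies: 9, 18, 41, 54, 67, 83
n = 83, so the median is the value in position (n+1)/2 = 42.
Position 42 falls at value 4.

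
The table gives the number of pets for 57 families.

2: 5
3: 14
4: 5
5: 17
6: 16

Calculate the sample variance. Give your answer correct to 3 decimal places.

1.858

Values: 2, 3, 4, 5, 6
n = 57, Σfx = 253, mean = 4.4386
Σfx² = 1227
Σf(x − x̄)² = Σfx² − (Σfx)²/n = 1227 − 253²/57 = 104.0351
Sample variance = 104.0351 / 56 = 1.8578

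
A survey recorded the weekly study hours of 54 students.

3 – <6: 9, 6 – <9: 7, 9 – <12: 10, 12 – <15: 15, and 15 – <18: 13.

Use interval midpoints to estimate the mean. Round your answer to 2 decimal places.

11.39

Midpoints: 4.5, 7.5, 10.5, 13.5, 16.5
Σfm = 9×4.5 + 7×7.5 + 10×10.5 + 15×13.5 + 13×16.5 = 615
n = Σf = 54
Mean = 615 / 54 = 11.3889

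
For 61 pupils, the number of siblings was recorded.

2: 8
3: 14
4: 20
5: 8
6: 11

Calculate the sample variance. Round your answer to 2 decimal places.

1.63

Values: 2, 3, 4, 5, 6
n = 61, Σfx = 244, mean = 4.0000
Σfx² = 1074
Σf(x − x̄)² = Σfx² − (Σfx)²/n = 1074 − 244²/61 = 98.0000
Sample variance = 98.0000 / 60 = 1.6333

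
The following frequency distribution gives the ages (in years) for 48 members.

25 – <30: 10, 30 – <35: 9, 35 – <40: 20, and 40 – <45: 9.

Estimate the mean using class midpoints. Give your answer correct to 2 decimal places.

35.42

Midpoints: 27.5, 32.5, 37.5, 42.5
Σfm = 10×27.5 + 9×32.5 + 20×37.5 + 9×42.5 = 1700
n = Σf = 48
Mean = 1700 / 48 = 35.4167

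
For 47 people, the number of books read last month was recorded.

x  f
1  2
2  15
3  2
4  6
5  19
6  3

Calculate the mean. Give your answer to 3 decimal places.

3.723

Values: 1, 2, 3, 4, 5, 6
Σfx = 2×1 + 15×2 + 2×3 + 6×4 + 19×5 + 3×6 = 175
n = Σf = 47
Mean = 175 / 47 = 3.7234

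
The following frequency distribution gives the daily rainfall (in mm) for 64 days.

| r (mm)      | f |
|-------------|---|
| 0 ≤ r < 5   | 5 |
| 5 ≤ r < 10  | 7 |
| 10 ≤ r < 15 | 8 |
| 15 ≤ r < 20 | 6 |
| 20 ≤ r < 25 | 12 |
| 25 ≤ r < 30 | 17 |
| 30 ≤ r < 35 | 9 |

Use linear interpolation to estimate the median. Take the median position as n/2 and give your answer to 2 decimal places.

22.50

Cumulative frequencies: 5, 12, 20, 26, 38, 55, 64
n = 64; position = n/2 = 32.
This falls in the class 20 ≤ r < 25: L = 20, F = 26, f = 12, h = 5.
Median ≈ 20 + ((32 − 26) / 12) × 5 = 22.5000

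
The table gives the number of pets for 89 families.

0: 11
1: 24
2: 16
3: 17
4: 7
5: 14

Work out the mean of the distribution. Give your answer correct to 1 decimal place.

Values: 0, 1, 2, 3, 4, 5
Σfx = 11×0 + 24×1 + 16×2 + 17×3 + 7×4 + 14×5 = 205
n = Σf = 89
Mean = 205 / 89 = 2.3034

2.3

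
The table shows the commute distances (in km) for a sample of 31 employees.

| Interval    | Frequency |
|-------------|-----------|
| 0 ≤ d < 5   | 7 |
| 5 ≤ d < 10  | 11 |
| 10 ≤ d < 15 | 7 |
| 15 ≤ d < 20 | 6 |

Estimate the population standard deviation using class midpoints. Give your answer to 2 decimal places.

Midpoints: 2.5, 7.5, 12.5, 17.5
n = 31, Σfm = 292.5, mean = 9.4355
Σfm² = 3593.75
Σf(m − x̄)² = Σfm² − (Σfm)²/n = 3593.75 − 292.5²/31 = 833.8710
Population variance = 833.8710 / 31 = 26.8991
Standard deviation = √26.8991 = 5.1864

5.19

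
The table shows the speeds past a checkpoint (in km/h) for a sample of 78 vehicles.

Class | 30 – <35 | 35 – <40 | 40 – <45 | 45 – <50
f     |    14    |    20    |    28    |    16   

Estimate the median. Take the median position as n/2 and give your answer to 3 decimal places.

40.893

Cumulative frequencies: 14, 34, 62, 78
n = 78; position = n/2 = 39.
This falls in the class 40 – <45: L = 40, F = 34, f = 28, h = 5.
Median ≈ 40 + ((39 − 34) / 28) × 5 = 40.8929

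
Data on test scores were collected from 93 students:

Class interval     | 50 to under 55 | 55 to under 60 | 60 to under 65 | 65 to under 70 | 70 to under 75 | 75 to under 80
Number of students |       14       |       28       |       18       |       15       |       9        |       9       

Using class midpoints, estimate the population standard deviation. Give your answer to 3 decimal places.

7.617

Midpoints: 52.5, 57.5, 62.5, 67.5, 72.5, 77.5
n = 93, Σfm = 5832.5, mean = 62.7151
Σfm² = 371181.25
Σf(m − x̄)² = Σfm² − (Σfm)²/n = 371181.25 − 5832.5²/93 = 5395.6989
Population variance = 5395.6989 / 93 = 58.0183
Standard deviation = √58.0183 = 7.6170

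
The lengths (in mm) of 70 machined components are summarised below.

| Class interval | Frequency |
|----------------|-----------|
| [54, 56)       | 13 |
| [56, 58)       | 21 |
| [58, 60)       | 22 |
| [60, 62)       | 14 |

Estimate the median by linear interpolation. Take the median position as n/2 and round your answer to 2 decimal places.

Cumulative frequencies: 13, 34, 56, 70
n = 70; position = n/2 = 35.
This falls in the class [58, 60): L = 58, F = 34, f = 22, h = 2.
Median ≈ 58 + ((35 − 34) / 22) × 2 = 58.0909

58.09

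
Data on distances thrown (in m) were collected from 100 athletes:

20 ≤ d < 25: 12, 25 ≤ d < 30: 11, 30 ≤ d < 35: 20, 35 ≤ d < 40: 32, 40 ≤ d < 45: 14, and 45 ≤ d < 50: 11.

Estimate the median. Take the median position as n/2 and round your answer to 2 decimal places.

36.09

Cumulative frequencies: 12, 23, 43, 75, 89, 100
n = 100; position = n/2 = 50.
This falls in the class 35 ≤ d < 40: L = 35, F = 43, f = 32, h = 5.
Median ≈ 35 + ((50 − 43) / 32) × 5 = 36.0938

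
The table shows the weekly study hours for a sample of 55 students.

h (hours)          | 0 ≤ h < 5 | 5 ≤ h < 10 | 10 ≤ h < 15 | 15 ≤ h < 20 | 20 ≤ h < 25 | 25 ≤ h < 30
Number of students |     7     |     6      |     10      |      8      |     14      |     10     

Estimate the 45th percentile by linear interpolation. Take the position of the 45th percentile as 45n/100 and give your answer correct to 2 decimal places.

16.09

Cumulative frequencies: 7, 13, 23, 31, 45, 55
n = 55; position = 45n/100 = 24.75.
This falls in the class 15 ≤ h < 20: L = 15, F = 23, f = 8, h = 5.
45th percentile ≈ 15 + ((24.75 − 23) / 8) × 5 = 16.0938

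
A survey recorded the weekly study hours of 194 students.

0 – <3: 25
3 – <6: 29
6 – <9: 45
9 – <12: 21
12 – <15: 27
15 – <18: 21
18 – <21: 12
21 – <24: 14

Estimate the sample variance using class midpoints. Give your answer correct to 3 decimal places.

38.589

Midpoints: 1.5, 4.5, 7.5, 10.5, 13.5, 16.5, 19.5, 22.5
n = 194, Σfm = 1986, mean = 10.2371
Σfm² = 27778.5
Σf(m − x̄)² = Σfm² − (Σfm)²/n = 27778.5 − 1986²/194 = 7447.5928
Sample variance = 7447.5928 / 193 = 38.5886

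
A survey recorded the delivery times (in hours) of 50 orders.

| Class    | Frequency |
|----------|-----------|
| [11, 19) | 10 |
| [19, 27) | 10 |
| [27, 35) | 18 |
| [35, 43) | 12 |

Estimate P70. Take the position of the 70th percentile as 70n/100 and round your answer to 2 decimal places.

Cumulative frequencies: 10, 20, 38, 50
n = 50; position = 70n/100 = 35.
This falls in the class [27, 35): L = 27, F = 20, f = 18, h = 8.
70th percentile ≈ 27 + ((35 − 20) / 18) × 8 = 33.6667

33.67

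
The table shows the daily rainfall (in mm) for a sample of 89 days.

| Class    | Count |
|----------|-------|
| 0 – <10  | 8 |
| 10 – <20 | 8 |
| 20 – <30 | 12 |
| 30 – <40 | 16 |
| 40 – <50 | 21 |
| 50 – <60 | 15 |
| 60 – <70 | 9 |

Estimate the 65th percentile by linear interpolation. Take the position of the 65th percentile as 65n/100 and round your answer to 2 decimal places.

Cumulative frequencies: 8, 16, 28, 44, 65, 80, 89
n = 89; position = 65n/100 = 57.85.
This falls in the class 40 – <50: L = 40, F = 44, f = 21, h = 10.
65th percentile ≈ 40 + ((57.85 − 44) / 21) × 10 = 46.5952

46.60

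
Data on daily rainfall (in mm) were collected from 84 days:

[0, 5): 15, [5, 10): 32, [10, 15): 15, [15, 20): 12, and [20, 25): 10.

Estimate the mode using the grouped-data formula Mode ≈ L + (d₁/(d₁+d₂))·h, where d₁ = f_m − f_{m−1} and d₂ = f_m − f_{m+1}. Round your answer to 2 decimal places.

Modal class: [5, 10) (highest frequency 32).
d₁ = 32 − 15 = 17, d₂ = 32 − 15 = 17
Mode ≈ 5 + (17/(17+17)) × 5 = 5 + 2.5000 = 7.5000

7.50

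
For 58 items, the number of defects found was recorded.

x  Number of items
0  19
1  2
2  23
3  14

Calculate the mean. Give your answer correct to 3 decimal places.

1.552

Values: 0, 1, 2, 3
Σfx = 19×0 + 2×1 + 23×2 + 14×3 = 90
n = Σf = 58
Mean = 90 / 58 = 1.5517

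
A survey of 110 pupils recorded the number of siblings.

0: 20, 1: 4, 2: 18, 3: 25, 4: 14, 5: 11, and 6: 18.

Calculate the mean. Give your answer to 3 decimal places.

Values: 0, 1, 2, 3, 4, 5, 6
Σfx = 20×0 + 4×1 + 18×2 + 25×3 + 14×4 + 11×5 + 18×6 = 334
n = Σf = 110
Mean = 334 / 110 = 3.0364

3.036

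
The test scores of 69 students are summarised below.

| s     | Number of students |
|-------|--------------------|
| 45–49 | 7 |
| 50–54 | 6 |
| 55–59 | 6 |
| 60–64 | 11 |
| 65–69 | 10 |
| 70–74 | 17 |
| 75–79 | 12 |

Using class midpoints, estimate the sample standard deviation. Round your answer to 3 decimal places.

Midpoints: 47, 52, 57, 62, 67, 72, 77
n = 69, Σfm = 4483, mean = 64.9710
Σfm² = 297631
Σf(m − x̄)² = Σfm² − (Σfm)²/n = 297631 − 4483²/69 = 6365.9420
Sample variance = 6365.9420 / 68 = 93.6168
Standard deviation = √93.6168 = 9.6756

9.676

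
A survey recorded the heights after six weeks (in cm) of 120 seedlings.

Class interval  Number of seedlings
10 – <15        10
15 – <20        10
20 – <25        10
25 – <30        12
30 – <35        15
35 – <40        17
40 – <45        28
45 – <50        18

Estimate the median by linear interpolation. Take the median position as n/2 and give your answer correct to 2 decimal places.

35.88

Cumulative frequencies: 10, 20, 30, 42, 57, 74, 102, 120
n = 120; position = n/2 = 60.
This falls in the class 35 – <40: L = 35, F = 57, f = 17, h = 5.
Median ≈ 35 + ((60 − 57) / 17) × 5 = 35.8824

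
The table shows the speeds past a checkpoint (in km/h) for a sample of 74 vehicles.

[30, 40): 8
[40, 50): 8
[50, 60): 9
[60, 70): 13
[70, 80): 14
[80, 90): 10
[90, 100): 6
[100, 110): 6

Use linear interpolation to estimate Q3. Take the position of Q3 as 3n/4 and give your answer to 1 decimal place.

Cumulative frequencies: 8, 16, 25, 38, 52, 62, 68, 74
n = 74; position = 3n/4 = 55.5.
This falls in the class [80, 90): L = 80, F = 52, f = 10, h = 10.
Upper quartile ≈ 80 + ((55.5 − 52) / 10) × 10 = 83.5000

83.5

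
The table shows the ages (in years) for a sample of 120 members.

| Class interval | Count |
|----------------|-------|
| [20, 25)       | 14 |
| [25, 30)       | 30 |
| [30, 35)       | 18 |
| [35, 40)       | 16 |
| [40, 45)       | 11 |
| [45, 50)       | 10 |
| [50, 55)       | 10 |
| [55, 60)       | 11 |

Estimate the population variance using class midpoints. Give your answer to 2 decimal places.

120.65

Midpoints: 22.5, 27.5, 32.5, 37.5, 42.5, 47.5, 52.5, 57.5
n = 120, Σfm = 4425, mean = 36.8750
Σfm² = 177650
Σf(m − x̄)² = Σfm² − (Σfm)²/n = 177650 − 4425²/120 = 14478.1250
Population variance = 14478.1250 / 120 = 120.6510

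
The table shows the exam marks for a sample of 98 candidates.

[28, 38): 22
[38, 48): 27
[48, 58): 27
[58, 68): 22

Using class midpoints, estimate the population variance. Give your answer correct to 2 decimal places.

Midpoints: 33, 43, 53, 63
n = 98, Σfm = 4704, mean = 48.0000
Σfm² = 237042
Σf(m − x̄)² = Σfm² − (Σfm)²/n = 237042 − 4704²/98 = 11250.0000
Population variance = 11250.0000 / 98 = 114.7959

114.80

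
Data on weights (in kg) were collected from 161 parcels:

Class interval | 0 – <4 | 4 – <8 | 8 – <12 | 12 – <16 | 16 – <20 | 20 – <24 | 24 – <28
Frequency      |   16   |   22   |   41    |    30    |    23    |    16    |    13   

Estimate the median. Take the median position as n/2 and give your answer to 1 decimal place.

Cumulative frequencies: 16, 38, 79, 109, 132, 148, 161
n = 161; position = n/2 = 80.5.
This falls in the class 12 – <16: L = 12, F = 79, f = 30, h = 4.
Median ≈ 12 + ((80.5 − 79) / 30) × 4 = 12.2000

12.2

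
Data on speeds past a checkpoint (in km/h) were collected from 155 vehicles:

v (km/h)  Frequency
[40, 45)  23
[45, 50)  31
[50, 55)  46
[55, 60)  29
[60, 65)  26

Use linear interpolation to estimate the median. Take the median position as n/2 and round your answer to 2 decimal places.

Cumulative frequencies: 23, 54, 100, 129, 155
n = 155; position = n/2 = 77.5.
This falls in the class [50, 55): L = 50, F = 54, f = 46, h = 5.
Median ≈ 50 + ((77.5 − 54) / 46) × 5 = 52.5543

52.55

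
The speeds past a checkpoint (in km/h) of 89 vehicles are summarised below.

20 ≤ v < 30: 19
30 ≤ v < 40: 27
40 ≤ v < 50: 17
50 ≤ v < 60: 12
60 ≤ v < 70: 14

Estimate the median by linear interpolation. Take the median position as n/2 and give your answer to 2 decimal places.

Cumulative frequencies: 19, 46, 63, 75, 89
n = 89; position = n/2 = 44.5.
This falls in the class 30 ≤ v < 40: L = 30, F = 19, f = 27, h = 10.
Median ≈ 30 + ((44.5 − 19) / 27) × 10 = 39.4444

39.44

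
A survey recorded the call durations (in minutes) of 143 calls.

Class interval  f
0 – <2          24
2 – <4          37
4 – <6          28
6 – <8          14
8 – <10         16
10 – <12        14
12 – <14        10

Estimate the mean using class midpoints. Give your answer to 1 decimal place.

Midpoints: 1, 3, 5, 7, 9, 11, 13
Σfm = 24×1 + 37×3 + 28×5 + 14×7 + 16×9 + 14×11 + 10×13 = 801
n = Σf = 143
Mean = 801 / 143 = 5.6014

5.6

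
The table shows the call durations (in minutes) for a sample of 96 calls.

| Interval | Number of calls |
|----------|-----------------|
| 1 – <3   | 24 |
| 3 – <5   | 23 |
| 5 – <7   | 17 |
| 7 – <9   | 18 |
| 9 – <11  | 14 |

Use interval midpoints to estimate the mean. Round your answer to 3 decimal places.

Midpoints: 2, 4, 6, 8, 10
Σfm = 24×2 + 23×4 + 17×6 + 18×8 + 14×10 = 526
n = Σf = 96
Mean = 526 / 96 = 5.4792

5.479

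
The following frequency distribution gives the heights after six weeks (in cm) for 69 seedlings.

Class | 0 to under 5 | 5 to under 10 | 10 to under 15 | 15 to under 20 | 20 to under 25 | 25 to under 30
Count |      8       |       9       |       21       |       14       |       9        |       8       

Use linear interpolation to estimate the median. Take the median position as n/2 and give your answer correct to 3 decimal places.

14.167

Cumulative frequencies: 8, 17, 38, 52, 61, 69
n = 69; position = n/2 = 34.5.
This falls in the class 10 to under 15: L = 10, F = 17, f = 21, h = 5.
Median ≈ 10 + ((34.5 − 17) / 21) × 5 = 14.1667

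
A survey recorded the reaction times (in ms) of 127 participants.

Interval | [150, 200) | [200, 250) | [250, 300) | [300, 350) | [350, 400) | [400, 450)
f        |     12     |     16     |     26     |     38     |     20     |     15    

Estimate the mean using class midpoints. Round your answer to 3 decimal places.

307.677

Midpoints: 175, 225, 275, 325, 375, 425
Σfm = 12×175 + 16×225 + 26×275 + 38×325 + 20×375 + 15×425 = 39075
n = Σf = 127
Mean = 39075 / 127 = 307.6772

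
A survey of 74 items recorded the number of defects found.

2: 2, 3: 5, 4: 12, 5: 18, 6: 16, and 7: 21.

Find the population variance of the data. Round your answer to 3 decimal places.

1.863

Values: 2, 3, 4, 5, 6, 7
n = 74, Σfx = 400, mean = 5.4054
Σfx² = 2300
Σf(x − x̄)² = Σfx² − (Σfx)²/n = 2300 − 400²/74 = 137.8378
Population variance = 137.8378 / 74 = 1.8627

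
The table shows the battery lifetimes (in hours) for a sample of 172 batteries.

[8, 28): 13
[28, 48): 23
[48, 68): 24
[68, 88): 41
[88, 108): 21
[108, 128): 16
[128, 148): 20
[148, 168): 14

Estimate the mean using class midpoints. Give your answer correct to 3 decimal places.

84.977

Midpoints: 18, 38, 58, 78, 98, 118, 138, 158
Σfm = 13×18 + 23×38 + 24×58 + 41×78 + 21×98 + 16×118 + 20×138 + 14×158 = 14616
n = Σf = 172
Mean = 14616 / 172 = 84.9767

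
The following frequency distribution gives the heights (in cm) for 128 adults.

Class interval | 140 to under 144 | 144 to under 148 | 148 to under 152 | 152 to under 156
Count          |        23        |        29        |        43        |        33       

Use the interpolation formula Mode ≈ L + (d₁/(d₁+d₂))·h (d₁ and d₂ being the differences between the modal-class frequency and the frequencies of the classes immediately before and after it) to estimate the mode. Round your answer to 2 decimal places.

Modal class: 148 to under 152 (highest frequency 43).
d₁ = 43 − 29 = 14, d₂ = 43 − 33 = 10
Mode ≈ 148 + (14/(14+10)) × 4 = 148 + 2.3333 = 150.3333

150.33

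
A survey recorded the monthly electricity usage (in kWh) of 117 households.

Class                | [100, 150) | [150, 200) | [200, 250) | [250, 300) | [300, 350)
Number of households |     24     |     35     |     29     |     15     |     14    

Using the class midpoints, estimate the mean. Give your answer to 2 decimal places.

Midpoints: 125, 175, 225, 275, 325
Σfm = 24×125 + 35×175 + 29×225 + 15×275 + 14×325 = 24325
n = Σf = 117
Mean = 24325 / 117 = 207.9060

207.91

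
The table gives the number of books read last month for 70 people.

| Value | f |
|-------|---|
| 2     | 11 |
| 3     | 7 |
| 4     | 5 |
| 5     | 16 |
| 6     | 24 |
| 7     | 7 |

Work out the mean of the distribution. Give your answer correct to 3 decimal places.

4.800

Values: 2, 3, 4, 5, 6, 7
Σfx = 11×2 + 7×3 + 5×4 + 16×5 + 24×6 + 7×7 = 336
n = Σf = 70
Mean = 336 / 70 = 4.8000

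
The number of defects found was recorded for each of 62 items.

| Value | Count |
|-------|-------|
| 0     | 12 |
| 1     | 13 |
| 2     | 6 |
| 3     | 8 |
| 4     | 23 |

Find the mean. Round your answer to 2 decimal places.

2.27

Values: 0, 1, 2, 3, 4
Σfx = 12×0 + 13×1 + 6×2 + 8×3 + 23×4 = 141
n = Σf = 62
Mean = 141 / 62 = 2.2742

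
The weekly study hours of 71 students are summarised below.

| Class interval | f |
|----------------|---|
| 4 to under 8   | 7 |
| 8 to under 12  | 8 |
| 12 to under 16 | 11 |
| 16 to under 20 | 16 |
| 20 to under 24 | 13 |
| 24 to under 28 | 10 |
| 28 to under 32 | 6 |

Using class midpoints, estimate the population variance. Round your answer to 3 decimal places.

47.971

Midpoints: 6, 10, 14, 18, 22, 26, 30
n = 71, Σfm = 1290, mean = 18.1690
Σfm² = 26844
Σf(m − x̄)² = Σfm² − (Σfm)²/n = 26844 − 1290²/71 = 3405.9718
Population variance = 3405.9718 / 71 = 47.9714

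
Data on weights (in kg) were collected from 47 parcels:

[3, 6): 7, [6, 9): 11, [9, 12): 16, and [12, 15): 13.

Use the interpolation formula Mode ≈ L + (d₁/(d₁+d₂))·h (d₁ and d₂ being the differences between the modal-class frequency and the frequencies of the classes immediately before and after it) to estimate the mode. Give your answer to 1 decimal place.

10.9

Modal class: [9, 12) (highest frequency 16).
d₁ = 16 − 11 = 5, d₂ = 16 − 13 = 3
Mode ≈ 9 + (5/(5+3)) × 3 = 9 + 1.8750 = 10.8750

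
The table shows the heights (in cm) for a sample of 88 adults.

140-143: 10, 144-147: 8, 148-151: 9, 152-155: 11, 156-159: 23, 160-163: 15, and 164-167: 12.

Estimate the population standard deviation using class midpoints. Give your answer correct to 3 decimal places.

7.494

Midpoints: 141.5, 145.5, 149.5, 153.5, 157.5, 161.5, 165.5
n = 88, Σfm = 13644, mean = 155.0455
Σfm² = 2120382
Σf(m − x̄)² = Σfm² − (Σfm)²/n = 2120382 − 13644²/88 = 4941.8182
Population variance = 4941.8182 / 88 = 56.1570
Standard deviation = √56.1570 = 7.4938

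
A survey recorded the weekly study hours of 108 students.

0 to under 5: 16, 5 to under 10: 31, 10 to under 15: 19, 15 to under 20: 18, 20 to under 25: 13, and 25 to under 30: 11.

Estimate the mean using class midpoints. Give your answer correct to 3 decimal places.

Midpoints: 2.5, 7.5, 12.5, 17.5, 22.5, 27.5
Σfm = 16×2.5 + 31×7.5 + 19×12.5 + 18×17.5 + 13×22.5 + 11×27.5 = 1420
n = Σf = 108
Mean = 1420 / 108 = 13.1481

13.148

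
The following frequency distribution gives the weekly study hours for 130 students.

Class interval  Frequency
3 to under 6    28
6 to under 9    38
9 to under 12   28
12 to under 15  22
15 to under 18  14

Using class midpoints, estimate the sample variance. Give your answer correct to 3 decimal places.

Midpoints: 4.5, 7.5, 10.5, 13.5, 16.5
n = 130, Σfm = 1233, mean = 9.4846
Σfm² = 13612.5
Σf(m − x̄)² = Σfm² − (Σfm)²/n = 13612.5 − 1233²/130 = 1917.9692
Sample variance = 1917.9692 / 129 = 14.8680

14.868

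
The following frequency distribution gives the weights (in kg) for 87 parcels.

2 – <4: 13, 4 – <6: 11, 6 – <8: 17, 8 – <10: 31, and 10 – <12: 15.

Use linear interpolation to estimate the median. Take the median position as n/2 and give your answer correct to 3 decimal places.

8.161

Cumulative frequencies: 13, 24, 41, 72, 87
n = 87; position = n/2 = 43.5.
This falls in the class 8 – <10: L = 8, F = 41, f = 31, h = 2.
Median ≈ 8 + ((43.5 − 41) / 31) × 2 = 8.1613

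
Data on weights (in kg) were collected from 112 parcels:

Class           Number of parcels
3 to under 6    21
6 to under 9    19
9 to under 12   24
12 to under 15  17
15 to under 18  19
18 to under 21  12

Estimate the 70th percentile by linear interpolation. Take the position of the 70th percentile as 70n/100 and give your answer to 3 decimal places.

Cumulative frequencies: 21, 40, 64, 81, 100, 112
n = 112; position = 70n/100 = 78.4.
This falls in the class 12 to under 15: L = 12, F = 64, f = 17, h = 3.
70th percentile ≈ 12 + ((78.4 − 64) / 17) × 3 = 14.5412

14.541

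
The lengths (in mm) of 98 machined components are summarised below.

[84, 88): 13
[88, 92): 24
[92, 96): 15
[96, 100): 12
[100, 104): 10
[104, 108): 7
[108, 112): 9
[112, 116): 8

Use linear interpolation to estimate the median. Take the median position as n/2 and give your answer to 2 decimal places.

Cumulative frequencies: 13, 37, 52, 64, 74, 81, 90, 98
n = 98; position = n/2 = 49.
This falls in the class [92, 96): L = 92, F = 37, f = 15, h = 4.
Median ≈ 92 + ((49 − 37) / 15) × 4 = 95.2000

95.20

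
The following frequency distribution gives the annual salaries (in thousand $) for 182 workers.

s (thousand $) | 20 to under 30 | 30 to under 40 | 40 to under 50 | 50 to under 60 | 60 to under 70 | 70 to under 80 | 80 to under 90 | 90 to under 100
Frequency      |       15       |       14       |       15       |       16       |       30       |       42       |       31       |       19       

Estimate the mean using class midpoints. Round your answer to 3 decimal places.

Midpoints: 25, 35, 45, 55, 65, 75, 85, 95
Σfm = 15×25 + 14×35 + 15×45 + 16×55 + 30×65 + 42×75 + 31×85 + 19×95 = 11960
n = Σf = 182
Mean = 11960 / 182 = 65.7143

65.714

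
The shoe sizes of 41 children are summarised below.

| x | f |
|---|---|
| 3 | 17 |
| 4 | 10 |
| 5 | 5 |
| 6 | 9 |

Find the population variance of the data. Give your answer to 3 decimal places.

1.393

Values: 3, 4, 5, 6
n = 41, Σfx = 170, mean = 4.1463
Σfx² = 762
Σf(x − x̄)² = Σfx² − (Σfx)²/n = 762 − 170²/41 = 57.1220
Population variance = 57.1220 / 41 = 1.3932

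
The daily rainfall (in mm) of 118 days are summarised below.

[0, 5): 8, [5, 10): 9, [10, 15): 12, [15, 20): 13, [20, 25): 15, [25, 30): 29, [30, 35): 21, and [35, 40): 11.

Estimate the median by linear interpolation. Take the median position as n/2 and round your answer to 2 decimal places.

Cumulative frequencies: 8, 17, 29, 42, 57, 86, 107, 118
n = 118; position = n/2 = 59.
This falls in the class [25, 30): L = 25, F = 57, f = 29, h = 5.
Median ≈ 25 + ((59 − 57) / 29) × 5 = 25.3448

25.34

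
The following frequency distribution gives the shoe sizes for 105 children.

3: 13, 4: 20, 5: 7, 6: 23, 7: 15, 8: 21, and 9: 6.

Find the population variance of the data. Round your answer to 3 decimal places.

Values: 3, 4, 5, 6, 7, 8, 9
n = 105, Σfx = 619, mean = 5.8952
Σfx² = 4005
Σf(x − x̄)² = Σfx² − (Σfx)²/n = 4005 − 619²/105 = 355.8476
Population variance = 355.8476 / 105 = 3.3890

3.389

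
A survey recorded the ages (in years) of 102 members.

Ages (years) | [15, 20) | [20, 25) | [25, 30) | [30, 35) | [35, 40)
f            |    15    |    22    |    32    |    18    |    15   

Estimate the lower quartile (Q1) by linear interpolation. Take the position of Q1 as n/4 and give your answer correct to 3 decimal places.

22.386

Cumulative frequencies: 15, 37, 69, 87, 102
n = 102; position = n/4 = 25.5.
This falls in the class [20, 25): L = 20, F = 15, f = 22, h = 5.
Lower quartile ≈ 20 + ((25.5 − 15) / 22) × 5 = 22.3864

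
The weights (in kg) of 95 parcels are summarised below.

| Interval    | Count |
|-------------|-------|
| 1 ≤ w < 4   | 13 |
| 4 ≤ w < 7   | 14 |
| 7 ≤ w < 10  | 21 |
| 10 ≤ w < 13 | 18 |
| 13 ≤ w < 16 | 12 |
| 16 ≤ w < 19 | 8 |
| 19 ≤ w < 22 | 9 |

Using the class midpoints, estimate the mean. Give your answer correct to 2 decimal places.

Midpoints: 2.5, 5.5, 8.5, 11.5, 14.5, 17.5, 20.5
Σfm = 13×2.5 + 14×5.5 + 21×8.5 + 18×11.5 + 12×14.5 + 8×17.5 + 9×20.5 = 993.5
n = Σf = 95
Mean = 993.5 / 95 = 10.4579

10.46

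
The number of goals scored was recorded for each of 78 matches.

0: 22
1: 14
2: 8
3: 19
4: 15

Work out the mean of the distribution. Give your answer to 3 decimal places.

Values: 0, 1, 2, 3, 4
Σfx = 22×0 + 14×1 + 8×2 + 19×3 + 15×4 = 147
n = Σf = 78
Mean = 147 / 78 = 1.8846

1.885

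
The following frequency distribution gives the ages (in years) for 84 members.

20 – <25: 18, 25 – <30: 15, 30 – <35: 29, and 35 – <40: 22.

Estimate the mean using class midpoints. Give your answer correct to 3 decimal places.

Midpoints: 22.5, 27.5, 32.5, 37.5
Σfm = 18×22.5 + 15×27.5 + 29×32.5 + 22×37.5 = 2585
n = Σf = 84
Mean = 2585 / 84 = 30.7738

30.774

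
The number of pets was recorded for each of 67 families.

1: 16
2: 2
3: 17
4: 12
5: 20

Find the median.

3

Cumulative frequencies: 16, 18, 35, 47, 67
n = 67, so the median is the value in position (n+1)/2 = 34.
Position 34 falls at value 3.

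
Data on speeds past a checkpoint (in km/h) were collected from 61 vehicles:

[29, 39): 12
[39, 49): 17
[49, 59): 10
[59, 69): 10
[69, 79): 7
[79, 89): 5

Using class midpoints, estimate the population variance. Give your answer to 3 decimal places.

242.515

Midpoints: 34, 44, 54, 64, 74, 84
n = 61, Σfm = 3274, mean = 53.6721
Σfm² = 190516
Σf(m − x̄)² = Σfm² − (Σfm)²/n = 190516 − 3274²/61 = 14793.4426
Population variance = 14793.4426 / 61 = 242.5155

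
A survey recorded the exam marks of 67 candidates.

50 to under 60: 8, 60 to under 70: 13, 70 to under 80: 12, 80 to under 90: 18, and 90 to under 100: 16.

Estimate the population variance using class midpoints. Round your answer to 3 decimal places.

Midpoints: 55, 65, 75, 85, 95
n = 67, Σfm = 5235, mean = 78.1343
Σfm² = 421075
Σf(m − x̄)² = Σfm² − (Σfm)²/n = 421075 − 5235²/67 = 12041.7910
Population variance = 12041.7910 / 67 = 179.7282

179.728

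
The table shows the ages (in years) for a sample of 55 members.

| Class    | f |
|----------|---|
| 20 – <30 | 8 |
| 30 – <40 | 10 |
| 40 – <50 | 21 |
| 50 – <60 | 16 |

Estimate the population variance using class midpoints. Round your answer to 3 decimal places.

Midpoints: 25, 35, 45, 55
n = 55, Σfm = 2375, mean = 43.1818
Σfm² = 108175
Σf(m − x̄)² = Σfm² − (Σfm)²/n = 108175 − 2375²/55 = 5618.1818
Population variance = 5618.1818 / 55 = 102.1488

102.149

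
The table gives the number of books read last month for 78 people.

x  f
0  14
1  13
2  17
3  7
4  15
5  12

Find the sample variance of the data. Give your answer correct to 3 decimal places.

2.998

Values: 0, 1, 2, 3, 4, 5
n = 78, Σfx = 188, mean = 2.4103
Σfx² = 684
Σf(x − x̄)² = Σfx² − (Σfx)²/n = 684 − 188²/78 = 230.8718
Sample variance = 230.8718 / 77 = 2.9983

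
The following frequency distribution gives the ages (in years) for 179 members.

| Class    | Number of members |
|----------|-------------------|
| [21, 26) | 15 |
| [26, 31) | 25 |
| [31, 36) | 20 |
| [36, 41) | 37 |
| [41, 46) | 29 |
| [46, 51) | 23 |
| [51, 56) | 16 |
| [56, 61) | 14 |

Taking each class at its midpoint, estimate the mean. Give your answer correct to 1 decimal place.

40.3

Midpoints: 23.5, 28.5, 33.5, 38.5, 43.5, 48.5, 53.5, 58.5
Σfm = 15×23.5 + 25×28.5 + 20×33.5 + 37×38.5 + 29×43.5 + 23×48.5 + 16×53.5 + 14×58.5 = 7211.5
n = Σf = 179
Mean = 7211.5 / 179 = 40.2877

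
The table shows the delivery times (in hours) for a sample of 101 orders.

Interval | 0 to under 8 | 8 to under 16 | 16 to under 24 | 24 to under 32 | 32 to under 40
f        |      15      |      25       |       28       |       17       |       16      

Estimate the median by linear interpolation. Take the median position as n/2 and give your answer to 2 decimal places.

19.00

Cumulative frequencies: 15, 40, 68, 85, 101
n = 101; position = n/2 = 50.5.
This falls in the class 16 to under 24: L = 16, F = 40, f = 28, h = 8.
Median ≈ 16 + ((50.5 − 40) / 28) × 8 = 19.0000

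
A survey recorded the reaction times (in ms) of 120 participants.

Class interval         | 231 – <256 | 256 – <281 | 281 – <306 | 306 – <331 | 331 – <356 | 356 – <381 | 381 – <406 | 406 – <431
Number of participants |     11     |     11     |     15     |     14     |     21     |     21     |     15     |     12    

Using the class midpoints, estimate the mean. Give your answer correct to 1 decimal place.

336.4

Midpoints: 243.5, 268.5, 293.5, 318.5, 343.5, 368.5, 393.5, 418.5
Σfm = 11×243.5 + 11×268.5 + 15×293.5 + 14×318.5 + 21×343.5 + 21×368.5 + 15×393.5 + 12×418.5 = 40370
n = Σf = 120
Mean = 40370 / 120 = 336.4167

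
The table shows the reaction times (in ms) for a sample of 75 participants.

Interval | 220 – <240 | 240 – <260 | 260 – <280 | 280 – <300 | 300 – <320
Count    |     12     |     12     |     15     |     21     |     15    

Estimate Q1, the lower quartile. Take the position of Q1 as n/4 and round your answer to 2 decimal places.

251.25

Cumulative frequencies: 12, 24, 39, 60, 75
n = 75; position = n/4 = 18.75.
This falls in the class 240 – <260: L = 240, F = 12, f = 12, h = 20.
Lower quartile ≈ 240 + ((18.75 − 12) / 12) × 20 = 251.2500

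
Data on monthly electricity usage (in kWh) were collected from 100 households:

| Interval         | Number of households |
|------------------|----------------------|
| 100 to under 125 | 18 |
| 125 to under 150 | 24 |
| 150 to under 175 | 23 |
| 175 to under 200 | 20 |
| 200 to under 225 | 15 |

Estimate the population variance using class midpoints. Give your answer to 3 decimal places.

Midpoints: 112.5, 137.5, 162.5, 187.5, 212.5
n = 100, Σfm = 16000, mean = 160.0000
Σfm² = 2669375
Σf(m − x̄)² = Σfm² − (Σfm)²/n = 2669375 − 16000²/100 = 109375.0000
Population variance = 109375.0000 / 100 = 1093.7500

1093.750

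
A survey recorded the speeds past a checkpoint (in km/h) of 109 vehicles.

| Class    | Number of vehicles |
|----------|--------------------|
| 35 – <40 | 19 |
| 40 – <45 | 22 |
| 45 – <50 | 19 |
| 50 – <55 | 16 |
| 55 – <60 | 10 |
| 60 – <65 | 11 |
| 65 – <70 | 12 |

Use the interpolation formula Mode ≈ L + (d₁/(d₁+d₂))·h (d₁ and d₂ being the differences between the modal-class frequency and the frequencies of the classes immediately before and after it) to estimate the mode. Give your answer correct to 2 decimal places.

Modal class: 40 – <45 (highest frequency 22).
d₁ = 22 − 19 = 3, d₂ = 22 − 19 = 3
Mode ≈ 40 + (3/(3+3)) × 5 = 40 + 2.5000 = 42.5000

42.50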